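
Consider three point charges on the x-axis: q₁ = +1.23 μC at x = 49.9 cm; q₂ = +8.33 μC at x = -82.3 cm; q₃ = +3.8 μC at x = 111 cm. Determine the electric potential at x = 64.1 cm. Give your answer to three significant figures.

The total potential is the scalar sum of each charge's contribution, V = Σ kqᵢ/rᵢ.
Distances from the field point to each charge: r₁ = 0.142 m, r₂ = 1.46 m, r₃ = 0.469 m.
V = k[(1.23×10⁻⁶)/(0.142) + (8.33×10⁻⁶)/(1.46) + (3.80×10⁻⁶)/(0.469)] = 2.02×10⁵ V.

2.02×10⁵ V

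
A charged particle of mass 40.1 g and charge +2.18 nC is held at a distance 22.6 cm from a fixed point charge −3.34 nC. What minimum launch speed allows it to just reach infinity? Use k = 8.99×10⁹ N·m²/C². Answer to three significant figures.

To just escape, total mechanical energy must reach zero at infinity: ½mv²_min + U = 0, so ½mv²_min = −U = |kQq|/r.
|U| = |kQq|/r = (8.99×10⁹ N·m²/C²)(3.34×10⁻⁹)(2.18×10⁻⁹)/(0.226) = 2.90×10⁻⁷ J.
v_min = √(2|U|/m) = √(2·2.90×10⁻⁷/0.0401) = 3.80×10⁻³ m/s.

3.80×10⁻³ m/s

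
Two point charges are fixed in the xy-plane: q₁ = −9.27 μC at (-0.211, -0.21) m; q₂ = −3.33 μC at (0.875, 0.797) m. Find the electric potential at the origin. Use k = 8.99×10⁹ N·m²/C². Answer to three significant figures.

Electric potential is a scalar, so the contributions from each charge add algebraically: V = Σ kqᵢ/rᵢ.
Distances from the field point to each charge: r₁ = 0.298 m, r₂ = 1.18 m.
V = k[(-9.27×10⁻⁶)/(0.298) + (-3.33×10⁻⁶)/(1.18)] = -3.05×10⁵ V.

-3.05×10⁵ V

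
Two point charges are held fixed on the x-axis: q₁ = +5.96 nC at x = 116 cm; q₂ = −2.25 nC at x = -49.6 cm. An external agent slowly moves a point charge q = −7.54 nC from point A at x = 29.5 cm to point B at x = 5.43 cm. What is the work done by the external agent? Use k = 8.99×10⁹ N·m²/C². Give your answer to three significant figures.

For quasistatic motion the external work equals the change in potential energy: W_ext = qΔV = q(V_B − V_A).
At A: distances to the source charges are 0.865 m, 0.791 m; V_A = Σ kqᵢ/rᵢ = 36.4 V.
At B: distances to the source charges are 1.11 m, 0.550 m; V_B = Σ kqᵢ/rᵢ = 11.7 V.
ΔV = V_B − V_A = -24.7 V.
W_ext = qΔV = (-7.54×10⁻⁹ C)(-24.7 V) = 1.86×10⁻⁷ J.

1.86×10⁻⁷ J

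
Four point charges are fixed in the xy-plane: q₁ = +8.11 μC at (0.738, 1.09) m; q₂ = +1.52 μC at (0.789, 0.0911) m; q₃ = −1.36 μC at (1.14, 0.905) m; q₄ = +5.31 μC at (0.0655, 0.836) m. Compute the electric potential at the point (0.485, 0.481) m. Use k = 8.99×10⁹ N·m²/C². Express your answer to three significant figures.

2.09×10⁵ V

The total potential is the scalar sum of each charge's contribution, V = Σ kqᵢ/rᵢ.
Distances from the field point to each charge: r₁ = 0.659 m, r₂ = 0.494 m, r₃ = 0.780 m, r₄ = 0.550 m.
V = k[(8.11×10⁻⁶)/(0.659) + (1.52×10⁻⁶)/(0.494) + (-1.36×10⁻⁶)/(0.780) + (5.31×10⁻⁶)/(0.550)] = 2.09×10⁵ V.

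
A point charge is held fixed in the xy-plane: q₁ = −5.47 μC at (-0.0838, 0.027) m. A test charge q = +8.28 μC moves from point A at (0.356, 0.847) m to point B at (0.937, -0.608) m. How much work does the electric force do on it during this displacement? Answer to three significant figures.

-0.0989 J

The work done by the electric force is W_field = −ΔU = −q(V_B − V_A) = q(V_A − V_B).
At A: distance to the source charge is 0.930 m; V_A = kq₁/r = -5.28×10⁴ V.
At B: distance to the source charge is 1.20 m; V_B = kq₁/r = -4.09×10⁴ V.
ΔV = V_B − V_A = 1.19×10⁴ V.
W_field = −qΔV = −(8.28×10⁻⁶ C)(1.19×10⁴ V) = -0.0989 J.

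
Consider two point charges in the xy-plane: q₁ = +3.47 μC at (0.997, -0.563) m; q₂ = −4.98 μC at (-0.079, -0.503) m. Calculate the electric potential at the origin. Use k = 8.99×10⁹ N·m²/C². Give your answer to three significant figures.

Electric potential is a scalar, so the contributions from each charge add algebraically: V = Σ kqᵢ/rᵢ.
Distances from the field point to each charge: r₁ = 1.14 m, r₂ = 0.509 m.
V = k[(3.47×10⁻⁶)/(1.14) + (-4.98×10⁻⁶)/(0.509)] = -6.07×10⁴ V.

-6.07×10⁴ V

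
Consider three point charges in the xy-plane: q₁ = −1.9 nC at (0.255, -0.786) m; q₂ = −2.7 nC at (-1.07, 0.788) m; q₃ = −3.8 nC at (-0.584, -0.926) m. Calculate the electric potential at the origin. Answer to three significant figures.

-70.1 V

The total potential is the scalar sum of each charge's contribution, V = Σ kqᵢ/rᵢ.
Distances from the field point to each charge: r₁ = 0.826 m, r₂ = 1.33 m, r₃ = 1.09 m.
V = k[(-1.90×10⁻⁹)/(0.826) + (-2.70×10⁻⁹)/(1.33) + (-3.80×10⁻⁹)/(1.09)] = -70.1 V.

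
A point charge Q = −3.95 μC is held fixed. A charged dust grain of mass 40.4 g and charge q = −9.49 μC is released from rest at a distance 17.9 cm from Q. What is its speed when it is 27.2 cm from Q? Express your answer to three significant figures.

Only the electrostatic force acts, so mechanical energy is conserved: ½mv² = U₁ − U₂ = kQq(1/r₁ − 1/r₂).
U₁ − U₂ = (8.99×10⁹ N·m²/C²)(-3.95×10⁻⁶ C)(-9.49×10⁻⁶ C)(1/0.179 − 1/0.272) = 0.644 J.
v = √(2·0.644/0.0404) = 5.65 m/s.

5.65 m/s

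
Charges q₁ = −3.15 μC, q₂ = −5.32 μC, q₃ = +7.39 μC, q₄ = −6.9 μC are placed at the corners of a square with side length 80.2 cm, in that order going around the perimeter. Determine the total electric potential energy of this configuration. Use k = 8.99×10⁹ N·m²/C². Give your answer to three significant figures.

-0.474 J

The work to assemble the configuration equals its total potential energy, U = Σ kqᵢqⱼ/rᵢⱼ over all pairs.
The four side pairs have separation 0.802 m and the two diagonal pairs 1.13 m.
Summing all 6 pair terms gives U = -0.474 J.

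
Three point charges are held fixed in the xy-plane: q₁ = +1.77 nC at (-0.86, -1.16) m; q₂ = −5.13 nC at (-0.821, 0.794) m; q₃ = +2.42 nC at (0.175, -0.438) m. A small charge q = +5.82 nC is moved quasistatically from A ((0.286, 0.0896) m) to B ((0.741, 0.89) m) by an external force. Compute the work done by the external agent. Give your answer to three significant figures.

-1.33×10⁻⁷ J

For quasistatic motion the external work equals the change in potential energy: W_ext = qΔV = q(V_B − V_A).
At A: distances to the source charges are 1.70 m, 1.31 m, 0.539 m; V_A = Σ kqᵢ/rᵢ = 14.6 V.
At B: distances to the source charges are 2.60 m, 1.56 m, 1.44 m; V_B = Σ kqᵢ/rᵢ = -8.28 V.
ΔV = V_B − V_A = -22.9 V.
W_ext = qΔV = (5.82×10⁻⁹ C)(-22.9 V) = -1.33×10⁻⁷ J.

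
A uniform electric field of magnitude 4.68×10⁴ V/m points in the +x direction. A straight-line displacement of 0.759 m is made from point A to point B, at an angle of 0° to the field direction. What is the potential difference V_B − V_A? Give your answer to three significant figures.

-3.55×10⁴ V

Only the component of displacement along E changes the potential: ΔV = −E·d·cosθ.
ΔV = −(4.68×10⁴ V/m)(0.759 m)cos0° = -3.55×10⁴ V.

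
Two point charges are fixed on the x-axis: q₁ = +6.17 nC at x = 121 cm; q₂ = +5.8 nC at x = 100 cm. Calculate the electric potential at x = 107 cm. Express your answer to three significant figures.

The total potential is the scalar sum of each charge's contribution, V = Σ kqᵢ/rᵢ.
Distances from the field point to each charge: r₁ = 0.140 m, r₂ = 0.0700 m.
V = k[(6.17×10⁻⁹)/(0.140) + (5.80×10⁻⁹)/(0.0700)] = 1140 V.

1140 V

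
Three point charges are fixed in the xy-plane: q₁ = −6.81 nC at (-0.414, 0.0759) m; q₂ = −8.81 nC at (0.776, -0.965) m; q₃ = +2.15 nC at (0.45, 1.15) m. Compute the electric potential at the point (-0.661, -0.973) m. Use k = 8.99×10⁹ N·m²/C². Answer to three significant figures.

Electric potential is a scalar, so the contributions from each charge add algebraically: V = Σ kqᵢ/rᵢ.
Distances from the field point to each charge: r₁ = 1.08 m, r₂ = 1.44 m, r₃ = 2.40 m.
V = k[(-6.81×10⁻⁹)/(1.08) + (-8.81×10⁻⁹)/(1.44) + (2.15×10⁻⁹)/(2.40)] = -104 V.

-104 V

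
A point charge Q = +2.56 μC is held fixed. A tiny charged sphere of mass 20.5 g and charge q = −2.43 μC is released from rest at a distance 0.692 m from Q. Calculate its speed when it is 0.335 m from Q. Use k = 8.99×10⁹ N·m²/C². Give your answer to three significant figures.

2.90 m/s

Only the electrostatic force acts, so mechanical energy is conserved: ½mv² = U₁ − U₂ = kQq(1/r₁ − 1/r₂).
U₁ − U₂ = (8.99×10⁹ N·m²/C²)(2.56×10⁻⁶ C)(-2.43×10⁻⁶ C)(1/0.692 − 1/0.335) = 0.0861 J.
v = √(2·0.0861/0.0205) = 2.90 m/s.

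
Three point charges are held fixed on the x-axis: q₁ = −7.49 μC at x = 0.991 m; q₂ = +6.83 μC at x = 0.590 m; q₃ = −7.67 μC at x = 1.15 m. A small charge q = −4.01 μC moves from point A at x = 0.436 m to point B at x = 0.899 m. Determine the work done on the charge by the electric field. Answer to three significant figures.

-3.96 J

The work done by the electric force is W_field = −ΔU = −q(V_B − V_A) = q(V_A − V_B).
At A: distances to the source charges are 0.555 m, 0.154 m, 0.714 m; V_A = Σ kqᵢ/rᵢ = 1.81×10⁵ V.
At B: distances to the source charges are 0.0920 m, 0.309 m, 0.251 m; V_B = Σ kqᵢ/rᵢ = -8.08×10⁵ V.
ΔV = V_B − V_A = -9.89×10⁵ V.
W_field = −qΔV = −(-4.01×10⁻⁶ C)(-9.89×10⁵ V) = -3.96 J.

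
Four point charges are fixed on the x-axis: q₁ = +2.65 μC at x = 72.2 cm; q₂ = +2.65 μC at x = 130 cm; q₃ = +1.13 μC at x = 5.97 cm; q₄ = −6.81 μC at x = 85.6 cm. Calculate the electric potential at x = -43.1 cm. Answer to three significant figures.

Electric potential is a scalar, so the contributions from each charge add algebraically: V = Σ kqᵢ/rᵢ.
Distances from the field point to each charge: r₁ = 1.15 m, r₂ = 1.73 m, r₃ = 0.491 m, r₄ = 1.29 m.
V = k[(2.65×10⁻⁶)/(1.15) + (2.65×10⁻⁶)/(1.73) + (1.13×10⁻⁶)/(0.491) + (-6.81×10⁻⁶)/(1.29)] = 7560 V.

7560 V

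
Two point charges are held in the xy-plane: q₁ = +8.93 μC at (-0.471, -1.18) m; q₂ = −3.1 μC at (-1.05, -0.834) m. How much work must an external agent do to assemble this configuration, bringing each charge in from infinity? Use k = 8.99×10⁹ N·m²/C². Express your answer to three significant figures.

The assembly work is the sum of pairwise potential energies, U = Σ_{i<j} kqᵢqⱼ/rᵢⱼ.
Pair separations: r₁₂ = 0.675 m.
U = (-0.369) = -0.369 J.

-0.369 J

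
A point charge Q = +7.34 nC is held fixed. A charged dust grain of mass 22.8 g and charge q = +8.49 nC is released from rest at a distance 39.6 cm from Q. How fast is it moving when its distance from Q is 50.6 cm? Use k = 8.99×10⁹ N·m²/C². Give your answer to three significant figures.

5.19×10⁻³ m/s

Only the electrostatic force acts, so mechanical energy is conserved: ½mv² = U₁ − U₂ = kQq(1/r₁ − 1/r₂).
U₁ − U₂ = (8.99×10⁹ N·m²/C²)(7.34×10⁻⁹ C)(8.49×10⁻⁹ C)(1/0.396 − 1/0.506) = 3.08×10⁻⁷ J.
v = √(2·3.08×10⁻⁷/0.0228) = 5.19×10⁻³ m/s.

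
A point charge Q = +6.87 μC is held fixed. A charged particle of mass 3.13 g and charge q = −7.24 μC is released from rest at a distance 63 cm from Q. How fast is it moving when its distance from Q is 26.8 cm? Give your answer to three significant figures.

24.8 m/s

Only the electrostatic force acts, so mechanical energy is conserved: ½mv² = U₁ − U₂ = kQq(1/r₁ − 1/r₂).
U₁ − U₂ = (8.99×10⁹ N·m²/C²)(6.87×10⁻⁶ C)(-7.24×10⁻⁶ C)(1/0.630 − 1/0.268) = 0.959 J.
v = √(2·0.959/3.13×10⁻³) = 24.8 m/s.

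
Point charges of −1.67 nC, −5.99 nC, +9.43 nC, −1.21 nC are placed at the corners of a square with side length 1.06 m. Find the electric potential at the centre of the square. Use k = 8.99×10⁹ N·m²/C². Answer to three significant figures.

Electric potential is a scalar, so the contributions from each charge add algebraically: V = Σ kqᵢ/rᵢ.
The distance from each corner to the centre is a√2/2 = 0.750 m.
V = k[(-1.67×10⁻⁹)/(0.750) + (-5.99×10⁻⁹)/(0.750) + (9.43×10⁻⁹)/(0.750) + (-1.21×10⁻⁹)/(0.750)] = 6.72 V.

6.72 V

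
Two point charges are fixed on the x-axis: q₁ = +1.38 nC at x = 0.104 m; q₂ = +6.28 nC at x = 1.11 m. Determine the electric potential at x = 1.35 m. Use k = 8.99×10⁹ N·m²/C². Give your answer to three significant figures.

Electric potential is a scalar, so the contributions from each charge add algebraically: V = Σ kqᵢ/rᵢ.
Distances from the field point to each charge: r₁ = 1.25 m, r₂ = 0.240 m.
V = k[(1.38×10⁻⁹)/(1.25) + (6.28×10⁻⁹)/(0.240)] = 245 V.

245 V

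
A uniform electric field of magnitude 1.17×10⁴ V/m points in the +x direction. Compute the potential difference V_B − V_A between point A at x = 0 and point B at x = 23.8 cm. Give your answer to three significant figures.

-2780 V

In a uniform field, potential decreases in the direction of E: V_B − V_A = −E·Δx.
V_B − V_A = −(1.17×10⁴ V/m)(0.238 m) = -2780 V.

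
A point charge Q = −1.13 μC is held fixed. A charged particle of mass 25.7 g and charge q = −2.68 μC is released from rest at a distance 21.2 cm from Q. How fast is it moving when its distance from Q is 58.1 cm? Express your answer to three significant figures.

Only the electrostatic force acts, so mechanical energy is conserved: ½mv² = U₁ − U₂ = kQq(1/r₁ − 1/r₂).
U₁ − U₂ = (8.99×10⁹ N·m²/C²)(-1.13×10⁻⁶ C)(-2.68×10⁻⁶ C)(1/0.212 − 1/0.581) = 0.0816 J.
v = √(2·0.0816/0.0257) = 2.52 m/s.

2.52 m/s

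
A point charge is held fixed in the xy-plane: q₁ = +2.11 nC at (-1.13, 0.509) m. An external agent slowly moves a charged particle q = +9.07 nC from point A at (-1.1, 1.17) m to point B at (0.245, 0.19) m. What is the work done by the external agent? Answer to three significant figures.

For quasistatic motion the external work equals the change in potential energy: W_ext = qΔV = q(V_B − V_A).
At A: distance to the source charge is 0.662 m; V_A = kq₁/r = 28.7 V.
At B: distance to the source charge is 1.41 m; V_B = kq₁/r = 13.4 V.
ΔV = V_B − V_A = -15.2 V.
W_ext = qΔV = (9.07×10⁻⁹ C)(-15.2 V) = -1.38×10⁻⁷ J.

-1.38×10⁻⁷ J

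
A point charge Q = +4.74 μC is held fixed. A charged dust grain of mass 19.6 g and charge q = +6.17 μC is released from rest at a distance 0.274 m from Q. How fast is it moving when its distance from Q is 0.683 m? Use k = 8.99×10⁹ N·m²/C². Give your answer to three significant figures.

7.66 m/s

Only the electrostatic force acts, so mechanical energy is conserved: ½mv² = U₁ − U₂ = kQq(1/r₁ − 1/r₂).
U₁ − U₂ = (8.99×10⁹ N·m²/C²)(4.74×10⁻⁶ C)(6.17×10⁻⁶ C)(1/0.274 − 1/0.683) = 0.575 J.
v = √(2·0.575/0.0196) = 7.66 m/s.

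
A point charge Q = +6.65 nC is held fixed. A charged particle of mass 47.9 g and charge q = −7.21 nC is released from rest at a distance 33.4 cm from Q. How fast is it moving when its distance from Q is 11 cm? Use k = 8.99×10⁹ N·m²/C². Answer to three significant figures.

0.0105 m/s

Only the electrostatic force acts, so mechanical energy is conserved: ½mv² = U₁ − U₂ = kQq(1/r₁ − 1/r₂).
U₁ − U₂ = (8.99×10⁹ N·m²/C²)(6.65×10⁻⁹ C)(-7.21×10⁻⁹ C)(1/0.334 − 1/0.110) = 2.63×10⁻⁶ J.
v = √(2·2.63×10⁻⁶/0.0479) = 0.0105 m/s.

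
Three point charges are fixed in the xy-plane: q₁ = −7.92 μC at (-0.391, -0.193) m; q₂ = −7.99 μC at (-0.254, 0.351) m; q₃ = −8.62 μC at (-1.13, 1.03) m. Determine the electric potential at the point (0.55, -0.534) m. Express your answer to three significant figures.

-1.65×10⁵ V

The total potential is the scalar sum of each charge's contribution, V = Σ kqᵢ/rᵢ.
Distances from the field point to each charge: r₁ = 1.00 m, r₂ = 1.20 m, r₃ = 2.30 m.
V = k[(-7.92×10⁻⁶)/(1.00) + (-7.99×10⁻⁶)/(1.20) + (-8.62×10⁻⁶)/(2.30)] = -1.65×10⁵ V.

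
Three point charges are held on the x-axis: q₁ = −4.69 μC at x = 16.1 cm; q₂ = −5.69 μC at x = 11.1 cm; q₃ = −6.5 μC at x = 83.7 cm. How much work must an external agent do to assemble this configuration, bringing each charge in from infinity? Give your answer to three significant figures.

The work to assemble the configuration equals its total potential energy, U = Σ kqᵢqⱼ/rᵢⱼ over all pairs.
Pair separations: r₁₂ = 0.0500 m, r₁₃ = 0.676 m, r₂₃ = 0.726 m.
U = (4.80) + (0.405) + (0.458) = 5.66 J.

5.66 J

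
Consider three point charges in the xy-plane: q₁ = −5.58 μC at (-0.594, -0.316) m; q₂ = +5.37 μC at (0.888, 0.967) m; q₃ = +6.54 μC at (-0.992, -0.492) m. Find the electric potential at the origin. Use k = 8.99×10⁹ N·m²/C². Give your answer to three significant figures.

The total potential is the scalar sum of each charge's contribution, V = Σ kqᵢ/rᵢ.
Distances from the field point to each charge: r₁ = 0.673 m, r₂ = 1.31 m, r₃ = 1.11 m.
V = k[(-5.58×10⁻⁶)/(0.673) + (5.37×10⁻⁶)/(1.31) + (6.54×10⁻⁶)/(1.11)] = 1.53×10⁴ V.

1.53×10⁴ V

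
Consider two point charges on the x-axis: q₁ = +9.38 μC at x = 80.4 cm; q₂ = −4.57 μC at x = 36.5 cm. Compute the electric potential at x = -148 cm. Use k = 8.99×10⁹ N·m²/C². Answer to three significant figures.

1.47×10⁴ V

The total potential is the scalar sum of each charge's contribution, V = Σ kqᵢ/rᵢ.
Distances from the field point to each charge: r₁ = 2.28 m, r₂ = 1.84 m.
V = k[(9.38×10⁻⁶)/(2.28) + (-4.57×10⁻⁶)/(1.84)] = 1.47×10⁴ V.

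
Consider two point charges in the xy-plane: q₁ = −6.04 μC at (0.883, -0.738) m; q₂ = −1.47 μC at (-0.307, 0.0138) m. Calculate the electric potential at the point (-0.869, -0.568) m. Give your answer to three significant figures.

-4.72×10⁴ V

Electric potential is a scalar, so the contributions from each charge add algebraically: V = Σ kqᵢ/rᵢ.
Distances from the field point to each charge: r₁ = 1.76 m, r₂ = 0.809 m.
V = k[(-6.04×10⁻⁶)/(1.76) + (-1.47×10⁻⁶)/(0.809)] = -4.72×10⁴ V.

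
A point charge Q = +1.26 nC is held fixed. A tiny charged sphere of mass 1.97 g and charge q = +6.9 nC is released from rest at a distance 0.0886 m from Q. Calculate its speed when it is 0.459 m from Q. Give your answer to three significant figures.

0.0269 m/s

Only the electrostatic force acts, so mechanical energy is conserved: ½mv² = U₁ − U₂ = kQq(1/r₁ − 1/r₂).
U₁ − U₂ = (8.99×10⁹ N·m²/C²)(1.26×10⁻⁹ C)(6.90×10⁻⁹ C)(1/0.0886 − 1/0.459) = 7.12×10⁻⁷ J.
v = √(2·7.12×10⁻⁷/1.97×10⁻³) = 0.0269 m/s.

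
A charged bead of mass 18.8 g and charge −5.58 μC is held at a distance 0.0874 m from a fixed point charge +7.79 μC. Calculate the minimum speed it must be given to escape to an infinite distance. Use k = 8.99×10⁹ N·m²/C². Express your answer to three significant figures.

To just escape, total mechanical energy must reach zero at infinity: ½mv²_min + U = 0, so ½mv²_min = −U = |kQq|/r.
|U| = |kQq|/r = (8.99×10⁹ N·m²/C²)(7.79×10⁻⁶)(5.58×10⁻⁶)/(0.0874) = 4.47 J.
v_min = √(2|U|/m) = √(2·4.47/0.0188) = 21.8 m/s.

21.8 m/s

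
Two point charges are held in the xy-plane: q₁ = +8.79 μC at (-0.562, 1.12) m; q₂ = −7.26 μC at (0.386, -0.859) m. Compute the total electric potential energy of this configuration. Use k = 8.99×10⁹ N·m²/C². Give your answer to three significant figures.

-0.261 J

The work to assemble the configuration equals its total potential energy, U = Σ kqᵢqⱼ/rᵢⱼ over all pairs.
Pair separations: r₁₂ = 2.19 m.
U = (-0.261) = -0.261 J.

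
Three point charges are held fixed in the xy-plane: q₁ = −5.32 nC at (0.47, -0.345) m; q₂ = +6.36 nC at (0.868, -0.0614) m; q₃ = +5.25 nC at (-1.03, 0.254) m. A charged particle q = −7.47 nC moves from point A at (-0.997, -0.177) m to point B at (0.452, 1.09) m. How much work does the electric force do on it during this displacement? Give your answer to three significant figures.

The work done by the electric force is W_field = −ΔU = −q(V_B − V_A) = q(V_A − V_B).
At A: distances to the source charges are 1.48 m, 1.87 m, 0.432 m; V_A = Σ kqᵢ/rᵢ = 107 V.
At B: distances to the source charges are 1.44 m, 1.22 m, 1.70 m; V_B = Σ kqᵢ/rᵢ = 41.1 V.
ΔV = V_B − V_A = -66.3 V.
W_field = −qΔV = −(-7.47×10⁻⁹ C)(-66.3 V) = -4.95×10⁻⁷ J.

-4.95×10⁻⁷ J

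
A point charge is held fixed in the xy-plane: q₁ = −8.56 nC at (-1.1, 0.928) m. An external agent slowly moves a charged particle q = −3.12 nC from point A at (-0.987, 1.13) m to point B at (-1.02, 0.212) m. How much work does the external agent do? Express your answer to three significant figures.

For quasistatic motion the external work equals the change in potential energy: W_ext = qΔV = q(V_B − V_A).
At A: distance to the source charge is 0.231 m; V_A = kq₁/r = -332 V.
At B: distance to the source charge is 0.720 m; V_B = kq₁/r = -107 V.
ΔV = V_B − V_A = 226 V.
W_ext = qΔV = (-3.12×10⁻⁹ C)(226 V) = -7.04×10⁻⁷ J.

-7.04×10⁻⁷ J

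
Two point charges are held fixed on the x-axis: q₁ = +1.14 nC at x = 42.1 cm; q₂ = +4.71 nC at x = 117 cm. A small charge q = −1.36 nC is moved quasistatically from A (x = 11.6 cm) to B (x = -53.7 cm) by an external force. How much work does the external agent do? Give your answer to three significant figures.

5.21×10⁻⁸ J

For quasistatic motion the external work equals the change in potential energy: W_ext = qΔV = q(V_B − V_A).
At A: distances to the source charges are 0.305 m, 1.05 m; V_A = Σ kqᵢ/rᵢ = 73.8 V.
At B: distances to the source charges are 0.958 m, 1.71 m; V_B = Σ kqᵢ/rᵢ = 35.5 V.
ΔV = V_B − V_A = -38.3 V.
W_ext = qΔV = (-1.36×10⁻⁹ C)(-38.3 V) = 5.21×10⁻⁸ J.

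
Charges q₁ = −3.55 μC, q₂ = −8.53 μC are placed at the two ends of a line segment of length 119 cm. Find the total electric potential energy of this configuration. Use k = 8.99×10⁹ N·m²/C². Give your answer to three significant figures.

0.229 J

The work to assemble the configuration equals its total potential energy, U = Σ kqᵢqⱼ/rᵢⱼ over all pairs.
The separation is r = 1.19 m.
U = (0.229) = 0.229 J.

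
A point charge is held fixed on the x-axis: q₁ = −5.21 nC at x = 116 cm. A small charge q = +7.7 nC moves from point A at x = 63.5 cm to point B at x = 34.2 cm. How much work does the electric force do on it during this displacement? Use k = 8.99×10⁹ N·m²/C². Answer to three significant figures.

The work done by the electric force is W_field = −ΔU = −q(V_B − V_A) = q(V_A − V_B).
At A: distance to the source charge is 0.525 m; V_A = kq₁/r = -89.2 V.
At B: distance to the source charge is 0.818 m; V_B = kq₁/r = -57.3 V.
ΔV = V_B − V_A = 32.0 V.
W_field = −qΔV = −(7.70×10⁻⁹ C)(32.0 V) = -2.46×10⁻⁷ J.

-2.46×10⁻⁷ J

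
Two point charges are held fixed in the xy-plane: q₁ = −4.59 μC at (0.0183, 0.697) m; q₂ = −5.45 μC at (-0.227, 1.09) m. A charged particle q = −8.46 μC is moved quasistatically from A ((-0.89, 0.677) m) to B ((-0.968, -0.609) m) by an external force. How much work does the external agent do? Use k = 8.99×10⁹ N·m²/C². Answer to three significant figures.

-0.478 J

For quasistatic motion the external work equals the change in potential energy: W_ext = qΔV = q(V_B − V_A).
At A: distances to the source charges are 0.909 m, 0.781 m; V_A = Σ kqᵢ/rᵢ = -1.08×10⁵ V.
At B: distances to the source charges are 1.64 m, 1.85 m; V_B = Σ kqᵢ/rᵢ = -5.16×10⁴ V.
ΔV = V_B − V_A = 5.65×10⁴ V.
W_ext = qΔV = (-8.46×10⁻⁶ C)(5.65×10⁴ V) = -0.478 J.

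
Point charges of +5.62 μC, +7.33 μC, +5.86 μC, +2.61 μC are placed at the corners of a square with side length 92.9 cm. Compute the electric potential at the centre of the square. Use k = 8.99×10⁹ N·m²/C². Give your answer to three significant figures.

2.93×10⁵ V

Electric potential is a scalar, so the contributions from each charge add algebraically: V = Σ kqᵢ/rᵢ.
The distance from each corner to the centre is a√2/2 = 0.657 m.
V = k[(5.62×10⁻⁶)/(0.657) + (7.33×10⁻⁶)/(0.657) + (5.86×10⁻⁶)/(0.657) + (2.61×10⁻⁶)/(0.657)] = 2.93×10⁵ V.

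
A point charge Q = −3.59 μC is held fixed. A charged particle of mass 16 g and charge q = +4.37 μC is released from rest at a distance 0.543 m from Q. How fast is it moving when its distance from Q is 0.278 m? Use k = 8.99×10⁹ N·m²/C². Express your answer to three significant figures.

Only the electrostatic force acts, so mechanical energy is conserved: ½mv² = U₁ − U₂ = kQq(1/r₁ − 1/r₂).
U₁ − U₂ = (8.99×10⁹ N·m²/C²)(-3.59×10⁻⁶ C)(4.37×10⁻⁶ C)(1/0.543 − 1/0.278) = 0.248 J.
v = √(2·0.248/0.0160) = 5.56 m/s.

5.56 m/s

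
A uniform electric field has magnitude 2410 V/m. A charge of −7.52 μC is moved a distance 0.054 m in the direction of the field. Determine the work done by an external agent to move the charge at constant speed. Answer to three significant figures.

The potential change for a displacement 0.054 m in the direction of the field is ΔV = −Ed = -130 V.
W_ext = qΔV = 9.79×10⁻⁴ J.

9.79×10⁻⁴ J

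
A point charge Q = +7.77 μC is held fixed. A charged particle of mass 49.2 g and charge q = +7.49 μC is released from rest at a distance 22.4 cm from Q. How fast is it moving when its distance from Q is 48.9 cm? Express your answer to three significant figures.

Only the electrostatic force acts, so mechanical energy is conserved: ½mv² = U₁ − U₂ = kQq(1/r₁ − 1/r₂).
U₁ − U₂ = (8.99×10⁹ N·m²/C²)(7.77×10⁻⁶ C)(7.49×10⁻⁶ C)(1/0.224 − 1/0.489) = 1.27 J.
v = √(2·1.27/0.0492) = 7.17 m/s.

7.17 m/s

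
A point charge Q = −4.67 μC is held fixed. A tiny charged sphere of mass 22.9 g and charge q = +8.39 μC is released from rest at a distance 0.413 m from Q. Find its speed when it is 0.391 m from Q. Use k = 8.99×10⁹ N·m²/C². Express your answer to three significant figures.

2.05 m/s

Only the electrostatic force acts, so mechanical energy is conserved: ½mv² = U₁ − U₂ = kQq(1/r₁ − 1/r₂).
U₁ − U₂ = (8.99×10⁹ N·m²/C²)(-4.67×10⁻⁶ C)(8.39×10⁻⁶ C)(1/0.413 − 1/0.391) = 0.0480 J.
v = √(2·0.0480/0.0229) = 2.05 m/s.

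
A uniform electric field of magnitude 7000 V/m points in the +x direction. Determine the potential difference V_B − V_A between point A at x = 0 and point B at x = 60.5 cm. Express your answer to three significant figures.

-4240 V

In a uniform field, potential decreases in the direction of E: V_B − V_A = −E·Δx.
V_B − V_A = −(7000 V/m)(0.605 m) = -4240 V.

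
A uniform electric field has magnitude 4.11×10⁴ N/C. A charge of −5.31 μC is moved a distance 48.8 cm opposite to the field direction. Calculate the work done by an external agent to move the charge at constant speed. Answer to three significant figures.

-0.107 J

The potential change for a displacement 48.8 cm opposite to the field direction is ΔV = +Ed = 2.01×10⁴ V.
W_ext = qΔV = -0.107 J.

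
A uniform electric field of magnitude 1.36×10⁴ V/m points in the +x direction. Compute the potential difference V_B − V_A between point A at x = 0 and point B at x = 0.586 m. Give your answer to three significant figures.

In a uniform field, potential decreases in the direction of E: V_B − V_A = −E·Δx.
V_B − V_A = −(1.36×10⁴ V/m)(0.586 m) = -7970 V.

-7970 V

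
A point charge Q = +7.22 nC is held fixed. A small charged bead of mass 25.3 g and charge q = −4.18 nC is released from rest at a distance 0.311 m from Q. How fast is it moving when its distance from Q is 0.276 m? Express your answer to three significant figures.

2.96×10⁻³ m/s

Only the electrostatic force acts, so mechanical energy is conserved: ½mv² = U₁ − U₂ = kQq(1/r₁ − 1/r₂).
U₁ − U₂ = (8.99×10⁹ N·m²/C²)(7.22×10⁻⁹ C)(-4.18×10⁻⁹ C)(1/0.311 − 1/0.276) = 1.11×10⁻⁷ J.
v = √(2·1.11×10⁻⁷/0.0253) = 2.96×10⁻³ m/s.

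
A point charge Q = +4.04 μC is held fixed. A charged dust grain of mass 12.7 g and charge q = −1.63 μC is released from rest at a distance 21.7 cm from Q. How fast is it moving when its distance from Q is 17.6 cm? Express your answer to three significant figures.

3.16 m/s

Only the electrostatic force acts, so mechanical energy is conserved: ½mv² = U₁ − U₂ = kQq(1/r₁ − 1/r₂).
U₁ − U₂ = (8.99×10⁹ N·m²/C²)(4.04×10⁻⁶ C)(-1.63×10⁻⁶ C)(1/0.217 − 1/0.176) = 0.0636 J.
v = √(2·0.0636/0.0127) = 3.16 m/s.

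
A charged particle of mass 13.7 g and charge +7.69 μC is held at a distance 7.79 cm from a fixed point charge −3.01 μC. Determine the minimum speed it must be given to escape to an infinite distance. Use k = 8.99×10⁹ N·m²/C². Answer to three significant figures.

19.7 m/s

To just escape, total mechanical energy must reach zero at infinity: ½mv²_min + U = 0, so ½mv²_min = −U = |kQq|/r.
|U| = |kQq|/r = (8.99×10⁹ N·m²/C²)(3.01×10⁻⁶)(7.69×10⁻⁶)/(0.0779) = 2.67 J.
v_min = √(2|U|/m) = √(2·2.67/0.0137) = 19.7 m/s.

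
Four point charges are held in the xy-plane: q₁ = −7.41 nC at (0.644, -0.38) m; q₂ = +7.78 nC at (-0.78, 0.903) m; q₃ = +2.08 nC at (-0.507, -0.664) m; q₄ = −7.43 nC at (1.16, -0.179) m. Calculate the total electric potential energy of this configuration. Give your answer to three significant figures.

The work to assemble the configuration equals its total potential energy, U = Σ kqᵢqⱼ/rᵢⱼ over all pairs.
Pair separations: r₁₂ = 1.92 m, r₁₃ = 1.19 m, r₁₄ = 0.554 m, r₂₃ = 1.59 m, r₂₄ = 2.22 m, r₃₄ = 1.74 m.
Summing all 6 pair terms gives U = 2.84×10⁻⁷ J.

2.84×10⁻⁷ J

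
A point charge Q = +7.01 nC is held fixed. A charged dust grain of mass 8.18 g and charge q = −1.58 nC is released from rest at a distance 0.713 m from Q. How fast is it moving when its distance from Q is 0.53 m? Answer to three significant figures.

3.43×10⁻³ m/s

Only the electrostatic force acts, so mechanical energy is conserved: ½mv² = U₁ − U₂ = kQq(1/r₁ − 1/r₂).
U₁ − U₂ = (8.99×10⁹ N·m²/C²)(7.01×10⁻⁹ C)(-1.58×10⁻⁹ C)(1/0.713 − 1/0.530) = 4.82×10⁻⁸ J.
v = √(2·4.82×10⁻⁸/8.18×10⁻³) = 3.43×10⁻³ m/s.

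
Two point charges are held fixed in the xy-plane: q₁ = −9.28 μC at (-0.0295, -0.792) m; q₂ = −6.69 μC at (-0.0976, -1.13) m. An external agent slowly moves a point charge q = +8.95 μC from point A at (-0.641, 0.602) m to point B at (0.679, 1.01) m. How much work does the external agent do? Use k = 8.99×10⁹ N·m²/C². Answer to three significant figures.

For quasistatic motion the external work equals the change in potential energy: W_ext = qΔV = q(V_B − V_A).
At A: distances to the source charges are 1.52 m, 1.82 m; V_A = Σ kqᵢ/rᵢ = -8.79×10⁴ V.
At B: distances to the source charges are 1.94 m, 2.28 m; V_B = Σ kqᵢ/rᵢ = -6.95×10⁴ V.
ΔV = V_B − V_A = 1.84×10⁴ V.
W_ext = qΔV = (8.95×10⁻⁶ C)(1.84×10⁴ V) = 0.165 J.

0.165 J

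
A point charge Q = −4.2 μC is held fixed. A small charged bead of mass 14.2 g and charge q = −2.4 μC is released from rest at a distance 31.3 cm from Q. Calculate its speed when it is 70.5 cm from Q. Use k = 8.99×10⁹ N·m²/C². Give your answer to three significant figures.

4.76 m/s

Only the electrostatic force acts, so mechanical energy is conserved: ½mv² = U₁ − U₂ = kQq(1/r₁ − 1/r₂).
U₁ − U₂ = (8.99×10⁹ N·m²/C²)(-4.20×10⁻⁶ C)(-2.40×10⁻⁶ C)(1/0.313 − 1/0.705) = 0.161 J.
v = √(2·0.161/0.0142) = 4.76 m/s.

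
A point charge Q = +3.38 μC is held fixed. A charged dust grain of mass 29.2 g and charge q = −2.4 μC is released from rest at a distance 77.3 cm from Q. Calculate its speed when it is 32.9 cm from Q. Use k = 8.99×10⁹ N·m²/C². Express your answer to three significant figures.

2.95 m/s

Only the electrostatic force acts, so mechanical energy is conserved: ½mv² = U₁ − U₂ = kQq(1/r₁ − 1/r₂).
U₁ − U₂ = (8.99×10⁹ N·m²/C²)(3.38×10⁻⁶ C)(-2.40×10⁻⁶ C)(1/0.773 − 1/0.329) = 0.127 J.
v = √(2·0.127/0.0292) = 2.95 m/s.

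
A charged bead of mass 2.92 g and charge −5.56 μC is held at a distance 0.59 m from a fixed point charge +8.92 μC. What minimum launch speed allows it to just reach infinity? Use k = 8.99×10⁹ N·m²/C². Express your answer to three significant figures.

To just escape, total mechanical energy must reach zero at infinity: ½mv²_min + U = 0, so ½mv²_min = −U = |kQq|/r.
|U| = |kQq|/r = (8.99×10⁹ N·m²/C²)(8.92×10⁻⁶)(5.56×10⁻⁶)/(0.590) = 0.756 J.
v_min = √(2|U|/m) = √(2·0.756/2.92×10⁻³) = 22.8 m/s.

22.8 m/s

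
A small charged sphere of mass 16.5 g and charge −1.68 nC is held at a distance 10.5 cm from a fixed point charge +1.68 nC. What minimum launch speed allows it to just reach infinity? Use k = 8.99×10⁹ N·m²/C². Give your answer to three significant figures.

5.41×10⁻³ m/s

To just escape, total mechanical energy must reach zero at infinity: ½mv²_min + U = 0, so ½mv²_min = −U = |kQq|/r.
|U| = |kQq|/r = (8.99×10⁹ N·m²/C²)(1.68×10⁻⁹)(1.68×10⁻⁹)/(0.105) = 2.42×10⁻⁷ J.
v_min = √(2|U|/m) = √(2·2.42×10⁻⁷/0.0165) = 5.41×10⁻³ m/s.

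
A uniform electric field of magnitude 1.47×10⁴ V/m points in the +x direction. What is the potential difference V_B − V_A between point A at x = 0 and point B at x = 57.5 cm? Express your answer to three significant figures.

In a uniform field, potential decreases in the direction of E: V_B − V_A = −E·Δx.
V_B − V_A = −(1.47×10⁴ V/m)(0.575 m) = -8450 V.

-8450 V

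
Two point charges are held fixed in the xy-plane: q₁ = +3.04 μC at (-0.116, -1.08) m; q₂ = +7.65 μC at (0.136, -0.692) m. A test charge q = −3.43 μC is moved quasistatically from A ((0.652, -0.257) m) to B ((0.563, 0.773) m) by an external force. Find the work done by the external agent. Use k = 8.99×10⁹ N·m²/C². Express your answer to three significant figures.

0.231 J

For quasistatic motion the external work equals the change in potential energy: W_ext = qΔV = q(V_B − V_A).
At A: distances to the source charges are 1.13 m, 0.675 m; V_A = Σ kqᵢ/rᵢ = 1.26×10⁵ V.
At B: distances to the source charges are 1.97 m, 1.53 m; V_B = Σ kqᵢ/rᵢ = 5.89×10⁴ V.
ΔV = V_B − V_A = -6.73×10⁴ V.
W_ext = qΔV = (-3.43×10⁻⁶ C)(-6.73×10⁴ V) = 0.231 J.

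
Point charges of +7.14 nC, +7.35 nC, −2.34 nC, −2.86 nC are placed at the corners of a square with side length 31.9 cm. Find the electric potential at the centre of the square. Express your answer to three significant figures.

Electric potential is a scalar, so the contributions from each charge add algebraically: V = Σ kqᵢ/rᵢ.
The distance from each corner to the centre is a√2/2 = 0.226 m.
V = k[(7.14×10⁻⁹)/(0.226) + (7.35×10⁻⁹)/(0.226) + (-2.34×10⁻⁹)/(0.226) + (-2.86×10⁻⁹)/(0.226)] = 370 V.

370 V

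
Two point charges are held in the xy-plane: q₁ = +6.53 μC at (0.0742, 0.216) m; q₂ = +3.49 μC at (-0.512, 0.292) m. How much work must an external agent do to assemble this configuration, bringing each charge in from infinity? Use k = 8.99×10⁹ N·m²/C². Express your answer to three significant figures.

The assembly work is the sum of pairwise potential energies, U = Σ_{i<j} kqᵢqⱼ/rᵢⱼ.
Pair separations: r₁₂ = 0.591 m.
U = (0.347) = 0.347 J.

0.347 J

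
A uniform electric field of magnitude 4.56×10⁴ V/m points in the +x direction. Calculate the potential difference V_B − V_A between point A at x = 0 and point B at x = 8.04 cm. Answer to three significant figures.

-3670 V

In a uniform field, potential decreases in the direction of E: V_B − V_A = −E·Δx.
V_B − V_A = −(4.56×10⁴ V/m)(0.0804 m) = -3670 V.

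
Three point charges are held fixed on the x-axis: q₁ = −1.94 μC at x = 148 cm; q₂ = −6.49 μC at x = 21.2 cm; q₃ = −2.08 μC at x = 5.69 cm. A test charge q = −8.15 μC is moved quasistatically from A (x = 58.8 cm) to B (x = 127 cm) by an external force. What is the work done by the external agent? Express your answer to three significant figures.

-0.459 J

For quasistatic motion the external work equals the change in potential energy: W_ext = qΔV = q(V_B − V_A).
At A: distances to the source charges are 0.892 m, 0.376 m, 0.531 m; V_A = Σ kqᵢ/rᵢ = -2.10×10⁵ V.
At B: distances to the source charges are 0.210 m, 1.06 m, 1.21 m; V_B = Σ kqᵢ/rᵢ = -1.54×10⁵ V.
ΔV = V_B − V_A = 5.63×10⁴ V.
W_ext = qΔV = (-8.15×10⁻⁶ C)(5.63×10⁴ V) = -0.459 J.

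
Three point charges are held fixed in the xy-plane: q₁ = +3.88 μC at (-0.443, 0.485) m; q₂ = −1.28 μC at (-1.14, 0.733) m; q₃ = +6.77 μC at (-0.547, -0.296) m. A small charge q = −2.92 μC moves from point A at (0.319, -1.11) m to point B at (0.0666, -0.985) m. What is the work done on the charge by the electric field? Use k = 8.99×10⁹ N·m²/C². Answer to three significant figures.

The work done by the electric force is W_field = −ΔU = −q(V_B − V_A) = q(V_A − V_B).
At A: distances to the source charges are 1.77 m, 2.35 m, 1.19 m; V_A = Σ kqᵢ/rᵢ = 6.60×10⁴ V.
At B: distances to the source charges are 1.56 m, 2.10 m, 0.923 m; V_B = Σ kqᵢ/rᵢ = 8.29×10⁴ V.
ΔV = V_B − V_A = 1.69×10⁴ V.
W_field = −qΔV = −(-2.92×10⁻⁶ C)(1.69×10⁴ V) = 0.0492 J.

0.0492 J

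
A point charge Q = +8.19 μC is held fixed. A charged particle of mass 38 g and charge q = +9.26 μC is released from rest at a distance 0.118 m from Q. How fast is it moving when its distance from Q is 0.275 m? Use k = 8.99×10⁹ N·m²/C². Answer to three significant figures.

13.2 m/s

Only the electrostatic force acts, so mechanical energy is conserved: ½mv² = U₁ − U₂ = kQq(1/r₁ − 1/r₂).
U₁ − U₂ = (8.99×10⁹ N·m²/C²)(8.19×10⁻⁶ C)(9.26×10⁻⁶ C)(1/0.118 − 1/0.275) = 3.30 J.
v = √(2·3.30/0.0380) = 13.2 m/s.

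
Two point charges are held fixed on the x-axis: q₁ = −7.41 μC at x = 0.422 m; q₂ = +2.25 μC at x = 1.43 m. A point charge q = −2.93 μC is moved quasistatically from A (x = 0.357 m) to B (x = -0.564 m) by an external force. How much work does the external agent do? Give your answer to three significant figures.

-2.78 J

For quasistatic motion the external work equals the change in potential energy: W_ext = qΔV = q(V_B − V_A).
At A: distances to the source charges are 0.0650 m, 1.07 m; V_A = Σ kqᵢ/rᵢ = -1.01×10⁶ V.
At B: distances to the source charges are 0.986 m, 1.99 m; V_B = Σ kqᵢ/rᵢ = -5.74×10⁴ V.
ΔV = V_B − V_A = 9.49×10⁵ V.
W_ext = qΔV = (-2.93×10⁻⁶ C)(9.49×10⁵ V) = -2.78 J.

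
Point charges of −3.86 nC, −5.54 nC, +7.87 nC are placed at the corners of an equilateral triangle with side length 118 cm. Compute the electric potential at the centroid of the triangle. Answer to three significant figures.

-20.2 V

The total potential is the scalar sum of each charge's contribution, V = Σ kqᵢ/rᵢ.
The distance from each vertex to the centroid is a/√3 = 0.681 m.
V = k[(-3.86×10⁻⁹)/(0.681) + (-5.54×10⁻⁹)/(0.681) + (7.87×10⁻⁹)/(0.681)] = -20.2 V.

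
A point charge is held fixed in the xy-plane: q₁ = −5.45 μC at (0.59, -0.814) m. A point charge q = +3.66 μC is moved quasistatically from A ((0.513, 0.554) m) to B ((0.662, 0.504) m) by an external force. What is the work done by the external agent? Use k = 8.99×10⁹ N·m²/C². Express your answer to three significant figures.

-4.98×10⁻³ J

For quasistatic motion the external work equals the change in potential energy: W_ext = qΔV = q(V_B − V_A).
At A: distance to the source charge is 1.37 m; V_A = kq₁/r = -3.58×10⁴ V.
At B: distance to the source charge is 1.32 m; V_B = kq₁/r = -3.71×10⁴ V.
ΔV = V_B − V_A = -1360 V.
W_ext = qΔV = (3.66×10⁻⁶ C)(-1360 V) = -4.98×10⁻³ J.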